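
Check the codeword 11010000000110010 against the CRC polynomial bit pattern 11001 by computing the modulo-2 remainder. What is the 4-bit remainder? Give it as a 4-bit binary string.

Modulo-2 division of 11010000000110010 by 11001:
  pos 0: 11010 XOR 11001 = 00011
  pos 3: 11000 XOR 11001 = 00001
  pos 7: 10001 XOR 11001 = 01000
  pos 8: 10001 XOR 11001 = 01000
  pos 9: 10000 XOR 11001 = 01001
  pos 10: 10010 XOR 11001 = 01011
  pos 11: 10111 XOR 11001 = 01110
  pos 12: 11100 XOR 11001 = 00101
Remainder = 0101 (nonzero — an error is detected).

0101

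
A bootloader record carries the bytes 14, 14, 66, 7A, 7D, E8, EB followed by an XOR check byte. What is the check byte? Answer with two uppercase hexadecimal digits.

62

XOR the bytes together:
  start with 0x14
  0x14 ⊕ 0x14 = 0x00
  0x00 ⊕ 0x66 = 0x66
  0x66 ⊕ 0x7A = 0x1C
  0x1C ⊕ 0x7D = 0x61
  0x61 ⊕ 0xE8 = 0x89
  0x89 ⊕ 0xEB = 0x62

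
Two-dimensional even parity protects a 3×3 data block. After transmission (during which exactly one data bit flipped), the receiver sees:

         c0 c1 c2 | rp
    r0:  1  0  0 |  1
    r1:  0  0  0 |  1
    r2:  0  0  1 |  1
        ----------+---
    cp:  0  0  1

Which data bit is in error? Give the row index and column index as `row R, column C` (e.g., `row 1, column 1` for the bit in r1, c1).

row 1, column 0

Recompute each row's even parity and compare to rp:
  r0: data parity 1, sent rp 1 → ok
  r1: data parity 0, sent rp 1 → mismatch
  r2: data parity 1, sent rp 1 → ok
Recompute each column's even parity and compare to cp:
  c0: data parity 1, sent cp 0 → mismatch
  c1: data parity 0, sent cp 0 → ok
  c2: data parity 1, sent cp 1 → ok
Exactly one row (r1) and one column (c0) fail → the flipped bit is at their intersection.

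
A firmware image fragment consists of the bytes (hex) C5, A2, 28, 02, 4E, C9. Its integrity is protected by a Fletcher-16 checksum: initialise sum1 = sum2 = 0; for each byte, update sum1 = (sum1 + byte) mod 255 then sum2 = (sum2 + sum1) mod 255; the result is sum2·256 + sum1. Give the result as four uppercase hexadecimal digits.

Running sums (mod 255):
  after byte 0 (C5): sum1=197, sum2=197
  after byte 1 (A2): sum1=104, sum2=46
  after byte 2 (28): sum1=144, sum2=190
  after byte 3 (02): sum1=146, sum2=81
  after byte 4 (4E): sum1=224, sum2=50
  after byte 5 (C9): sum1=170, sum2=220
Checksum = sum2·256 + sum1 = 220·256 + 170 = 56490 = 0xDCAA.

DCAA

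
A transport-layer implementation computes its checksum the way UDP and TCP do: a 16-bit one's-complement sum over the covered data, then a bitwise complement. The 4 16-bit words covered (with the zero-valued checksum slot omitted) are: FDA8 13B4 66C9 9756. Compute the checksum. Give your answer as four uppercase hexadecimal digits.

F082

One's-complement addition (fold any carry out of bit 15 back into bit 0):
  0xFDA8 + 0x13B4 = 0x1115C → wrap carry → 0x115D
  0x115D + 0x66C9 = 0x07826
  0x7826 + 0x9756 = 0x10F7C → wrap carry → 0x0F7D
One's-complement sum = 0x0F7D.
Checksum = ~0x0F7D & 0xFFFF = 0xF082.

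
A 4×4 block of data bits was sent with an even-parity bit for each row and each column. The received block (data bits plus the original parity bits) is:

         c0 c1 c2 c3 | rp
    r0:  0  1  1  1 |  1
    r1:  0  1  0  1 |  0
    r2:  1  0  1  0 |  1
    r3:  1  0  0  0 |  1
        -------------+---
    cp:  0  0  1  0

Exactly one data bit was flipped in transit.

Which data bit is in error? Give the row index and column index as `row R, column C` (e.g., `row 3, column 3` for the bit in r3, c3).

Recompute each row's even parity and compare to rp:
  r0: data parity 1, sent rp 1 → ok
  r1: data parity 0, sent rp 0 → ok
  r2: data parity 0, sent rp 1 → mismatch
  r3: data parity 1, sent rp 1 → ok
Recompute each column's even parity and compare to cp:
  c0: data parity 0, sent cp 0 → ok
  c1: data parity 0, sent cp 0 → ok
  c2: data parity 0, sent cp 1 → mismatch
  c3: data parity 0, sent cp 0 → ok
Exactly one row (r2) and one column (c2) fail → the flipped bit is at their intersection.

row 2, column 2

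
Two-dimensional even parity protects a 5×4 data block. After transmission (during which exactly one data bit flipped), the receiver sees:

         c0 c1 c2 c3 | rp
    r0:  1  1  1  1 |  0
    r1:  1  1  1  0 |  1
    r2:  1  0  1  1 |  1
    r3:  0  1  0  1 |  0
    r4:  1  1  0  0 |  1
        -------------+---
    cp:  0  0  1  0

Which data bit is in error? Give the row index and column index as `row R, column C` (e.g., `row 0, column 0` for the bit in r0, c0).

Recompute each row's even parity and compare to rp:
  r0: data parity 0, sent rp 0 → ok
  r1: data parity 1, sent rp 1 → ok
  r2: data parity 1, sent rp 1 → ok
  r3: data parity 0, sent rp 0 → ok
  r4: data parity 0, sent rp 1 → mismatch
Recompute each column's even parity and compare to cp:
  c0: data parity 0, sent cp 0 → ok
  c1: data parity 0, sent cp 0 → ok
  c2: data parity 1, sent cp 1 → ok
  c3: data parity 1, sent cp 0 → mismatch
Exactly one row (r4) and one column (c3) fail → the flipped bit is at their intersection.

row 4, column 3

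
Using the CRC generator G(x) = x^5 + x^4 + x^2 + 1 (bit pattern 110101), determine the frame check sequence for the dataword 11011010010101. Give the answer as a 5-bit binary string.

Append 5 zeros: 1101101001010100000. Divide by 110101 (XOR where the leading bit is 1):
  pos 0: 110110 XOR 110101 = 000011
  pos 4: 111001 XOR 110101 = 001100
  pos 6: 110001 XOR 110101 = 000100
  pos 9: 100010 XOR 110101 = 010111
  pos 10: 101110 XOR 110101 = 011011
  pos 11: 110110 XOR 110101 = 000011
Remainder (last 5 bits) = 01100. This is the CRC / FCS.

01100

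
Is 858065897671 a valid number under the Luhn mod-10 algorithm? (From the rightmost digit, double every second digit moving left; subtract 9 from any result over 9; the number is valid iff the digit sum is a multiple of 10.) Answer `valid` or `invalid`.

From the right, keep odd positions and double even positions (subtract 9 from any doubled value over 9):
  doubled (positions 2,4,...): 5 5 7 3 7 7 → sum 34
  kept (positions 1,3,...): 1 6 9 5 0 5 → sum 26
Total = 60.
60 mod 10 = 0, so the number is valid.

valid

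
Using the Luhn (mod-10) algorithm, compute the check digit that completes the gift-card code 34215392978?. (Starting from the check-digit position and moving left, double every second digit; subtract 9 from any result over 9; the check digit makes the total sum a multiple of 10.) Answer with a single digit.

7

Partial digits right→left: 8 7 9 2 9 3 5 1 2 4 3
Double every second digit counting from the check-digit position (so the 1st, 3rd, 5th, ... of the partial from the right).
  doubled (with −9 where >9): 7 9 9 1 4 6 → sum 36
  kept as-is: 7 2 3 1 4 → sum 17
Total = 36 + 17 = 53.
Check digit = (10 − (53 mod 10)) mod 10 = 7.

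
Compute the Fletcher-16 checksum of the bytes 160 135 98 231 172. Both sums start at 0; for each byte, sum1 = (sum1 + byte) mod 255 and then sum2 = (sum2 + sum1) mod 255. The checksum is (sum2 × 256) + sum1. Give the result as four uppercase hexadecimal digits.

Running sums (mod 255):
  after byte 0 (160): sum1=160, sum2=160
  after byte 1 (135): sum1=40, sum2=200
  after byte 2 (98): sum1=138, sum2=83
  after byte 3 (231): sum1=114, sum2=197
  after byte 4 (172): sum1=31, sum2=228
Checksum = sum2·256 + sum1 = 228·256 + 31 = 58399 = 0xE41F.

E41F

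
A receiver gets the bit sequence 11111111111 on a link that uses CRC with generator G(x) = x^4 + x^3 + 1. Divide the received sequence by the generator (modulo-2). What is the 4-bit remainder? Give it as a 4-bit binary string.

0100

Modulo-2 division of 11111111111 by 11001:
  pos 0: 11111 XOR 11001 = 00110
  pos 2: 11011 XOR 11001 = 00010
  pos 5: 10111 XOR 11001 = 01110
  pos 6: 11101 XOR 11001 = 00100
Remainder = 0100 (nonzero — an error is detected).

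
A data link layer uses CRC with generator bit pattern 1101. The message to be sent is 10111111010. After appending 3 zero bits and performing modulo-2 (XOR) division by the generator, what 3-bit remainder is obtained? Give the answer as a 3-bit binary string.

Append 3 zeros: 10111111010000. Divide by 1101 (XOR where the leading bit is 1):
  pos 0: 1011 XOR 1101 = 0110
  pos 1: 1101 XOR 1101 = 0000
  pos 5: 1110 XOR 1101 = 0011
  pos 7: 1110 XOR 1101 = 0011
  pos 9: 1100 XOR 1101 = 0001
Remainder (last 3 bits) = 010. This is the CRC / FCS.

010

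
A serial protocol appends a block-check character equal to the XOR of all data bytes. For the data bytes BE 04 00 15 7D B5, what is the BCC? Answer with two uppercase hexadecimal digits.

XOR the bytes together:
  start with 0xBE
  0xBE ⊕ 0x04 = 0xBA
  0xBA ⊕ 0x00 = 0xBA
  0xBA ⊕ 0x15 = 0xAF
  0xAF ⊕ 0x7D = 0xD2
  0xD2 ⊕ 0xB5 = 0x67

67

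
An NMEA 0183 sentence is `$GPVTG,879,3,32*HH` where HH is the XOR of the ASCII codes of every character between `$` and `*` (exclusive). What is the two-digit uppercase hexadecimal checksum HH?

XOR the ASCII codes of the payload characters:
  'G' = 0x47 → acc = 0x47
  'P' = 0x50 → acc = 0x17
  'V' = 0x56 → acc = 0x41
  'T' = 0x54 → acc = 0x15
  'G' = 0x47 → acc = 0x52
  ',' = 0x2C → acc = 0x7E
  '8' = 0x38 → acc = 0x46
  '7' = 0x37 → acc = 0x71
  '9' = 0x39 → acc = 0x48
  ',' = 0x2C → acc = 0x64
  '3' = 0x33 → acc = 0x57
  ',' = 0x2C → acc = 0x7B
  '3' = 0x33 → acc = 0x48
  '2' = 0x32 → acc = 0x7A
Checksum = 0x7A.

7A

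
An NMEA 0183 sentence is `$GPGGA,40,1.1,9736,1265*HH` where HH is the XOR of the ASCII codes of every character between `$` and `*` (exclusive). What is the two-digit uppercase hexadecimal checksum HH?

77

XOR the ASCII codes of the payload characters:
  'G' = 0x47 → acc = 0x47
  'P' = 0x50 → acc = 0x17
  'G' = 0x47 → acc = 0x50
  'G' = 0x47 → acc = 0x17
  'A' = 0x41 → acc = 0x56
  ',' = 0x2C → acc = 0x7A
  '4' = 0x34 → acc = 0x4E
  '0' = 0x30 → acc = 0x7E
  ',' = 0x2C → acc = 0x52
  '1' = 0x31 → acc = 0x63
  '.' = 0x2E → acc = 0x4D
  '1' = 0x31 → acc = 0x7C
  ',' = 0x2C → acc = 0x50
  '9' = 0x39 → acc = 0x69
  '7' = 0x37 → acc = 0x5E
  '3' = 0x33 → acc = 0x6D
  '6' = 0x36 → acc = 0x5B
  ',' = 0x2C → acc = 0x77
  '1' = 0x31 → acc = 0x46
  '2' = 0x32 → acc = 0x74
  '6' = 0x36 → acc = 0x42
  '5' = 0x35 → acc = 0x77
Checksum = 0x77.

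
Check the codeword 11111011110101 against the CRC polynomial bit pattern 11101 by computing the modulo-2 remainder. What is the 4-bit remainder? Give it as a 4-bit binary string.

1000

Modulo-2 division of 11111011110101 by 11101:
  pos 0: 11111 XOR 11101 = 00010
  pos 3: 10011 XOR 11101 = 01110
  pos 4: 11101 XOR 11101 = 00000
  pos 9: 10101 XOR 11101 = 01000
Remainder = 1000 (nonzero — an error is detected).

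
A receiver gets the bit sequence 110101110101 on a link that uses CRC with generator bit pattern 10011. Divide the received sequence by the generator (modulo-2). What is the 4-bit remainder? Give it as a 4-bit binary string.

Modulo-2 division of 110101110101 by 10011:
  pos 0: 11010 XOR 10011 = 01001
  pos 1: 10011 XOR 10011 = 00000
  pos 6: 11010 XOR 10011 = 01001
  pos 7: 10011 XOR 10011 = 00000
Remainder = 0000 (zero — the frame passes the CRC check).

0000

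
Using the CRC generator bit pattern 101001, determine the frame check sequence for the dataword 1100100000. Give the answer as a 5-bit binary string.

00101

Append 5 zeros: 110010000000000. Divide by 101001 (XOR where the leading bit is 1):
  pos 0: 110010 XOR 101001 = 011011
  pos 1: 110110 XOR 101001 = 011111
  pos 2: 111110 XOR 101001 = 010111
  pos 3: 101110 XOR 101001 = 000111
  pos 6: 111000 XOR 101001 = 010001
  pos 7: 100010 XOR 101001 = 001011
  pos 9: 101100 XOR 101001 = 000101
Remainder (last 5 bits) = 00101. This is the CRC / FCS.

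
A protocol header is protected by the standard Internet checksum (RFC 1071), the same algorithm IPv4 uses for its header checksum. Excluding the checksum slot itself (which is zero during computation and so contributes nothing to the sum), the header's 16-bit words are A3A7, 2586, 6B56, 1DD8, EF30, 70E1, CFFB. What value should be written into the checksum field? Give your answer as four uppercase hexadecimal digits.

One's-complement addition (fold any carry out of bit 15 back into bit 0):
  0xA3A7 + 0x2586 = 0x0C92D
  0xC92D + 0x6B56 = 0x13483 → wrap carry → 0x3484
  0x3484 + 0x1DD8 = 0x0525C
  0x525C + 0xEF30 = 0x1418C → wrap carry → 0x418D
  0x418D + 0x70E1 = 0x0B26E
  0xB26E + 0xCFFB = 0x18269 → wrap carry → 0x826A
One's-complement sum = 0x826A.
Checksum = ~0x826A & 0xFFFF = 0x7D95.

7D95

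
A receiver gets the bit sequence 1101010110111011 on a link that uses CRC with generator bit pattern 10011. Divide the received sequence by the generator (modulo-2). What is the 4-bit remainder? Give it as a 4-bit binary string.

0000

Modulo-2 division of 1101010110111011 by 10011:
  pos 0: 11010 XOR 10011 = 01001
  pos 1: 10011 XOR 10011 = 00000
  pos 7: 11011 XOR 10011 = 01000
  pos 8: 10001 XOR 10011 = 00010
  pos 11: 10011 XOR 10011 = 00000
Remainder = 0000 (zero — the frame passes the CRC check).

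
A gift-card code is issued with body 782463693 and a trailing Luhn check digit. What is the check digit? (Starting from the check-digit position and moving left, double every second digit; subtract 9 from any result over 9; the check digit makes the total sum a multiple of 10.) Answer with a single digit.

5

Partial digits right→left: 3 9 6 3 6 4 2 8 7
Double every second digit counting from the check-digit position (so the 1st, 3rd, 5th, ... of the partial from the right).
  doubled (with −9 where >9): 6 3 3 4 5 → sum 21
  kept as-is: 9 3 4 8 → sum 24
Total = 21 + 24 = 45.
Check digit = (10 − (45 mod 10)) mod 10 = 5.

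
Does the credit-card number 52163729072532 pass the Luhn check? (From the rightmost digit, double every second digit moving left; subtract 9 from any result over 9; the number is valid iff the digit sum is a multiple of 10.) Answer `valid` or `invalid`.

From the right, keep odd positions and double even positions (subtract 9 from any doubled value over 9):
  doubled (positions 2,4,...): 6 4 0 4 6 2 1 → sum 23
  kept (positions 1,3,...): 2 5 7 9 7 6 2 → sum 38
Total = 61.
61 mod 10 = 1, so the number is invalid.

invalid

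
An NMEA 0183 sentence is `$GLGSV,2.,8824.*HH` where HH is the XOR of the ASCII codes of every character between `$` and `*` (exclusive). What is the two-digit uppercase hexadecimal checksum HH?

XOR the ASCII codes of the payload characters:
  'G' = 0x47 → acc = 0x47
  'L' = 0x4C → acc = 0x0B
  'G' = 0x47 → acc = 0x4C
  'S' = 0x53 → acc = 0x1F
  'V' = 0x56 → acc = 0x49
  ',' = 0x2C → acc = 0x65
  '2' = 0x32 → acc = 0x57
  '.' = 0x2E → acc = 0x79
  ',' = 0x2C → acc = 0x55
  '8' = 0x38 → acc = 0x6D
  '8' = 0x38 → acc = 0x55
  '2' = 0x32 → acc = 0x67
  '4' = 0x34 → acc = 0x53
  '.' = 0x2E → acc = 0x7D
Checksum = 0x7D.

7D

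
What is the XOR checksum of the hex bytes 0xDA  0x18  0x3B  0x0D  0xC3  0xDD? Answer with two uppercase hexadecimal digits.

EA

XOR the bytes together:
  start with 0xDA
  0xDA ⊕ 0x18 = 0xC2
  0xC2 ⊕ 0x3B = 0xF9
  0xF9 ⊕ 0x0D = 0xF4
  0xF4 ⊕ 0xC3 = 0x37
  0x37 ⊕ 0xDD = 0xEA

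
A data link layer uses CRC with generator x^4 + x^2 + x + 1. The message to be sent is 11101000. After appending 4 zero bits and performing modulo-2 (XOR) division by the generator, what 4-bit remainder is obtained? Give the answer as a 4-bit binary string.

Append 4 zeros: 111010000000. Divide by 10111 (XOR where the leading bit is 1):
  pos 0: 11101 XOR 10111 = 01010
  pos 1: 10100 XOR 10111 = 00011
  pos 4: 11000 XOR 10111 = 01111
  pos 5: 11110 XOR 10111 = 01001
  pos 6: 10010 XOR 10111 = 00101
Remainder (last 4 bits) = 1010. This is the CRC / FCS.

1010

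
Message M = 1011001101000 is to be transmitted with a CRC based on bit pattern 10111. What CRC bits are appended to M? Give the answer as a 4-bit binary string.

Append 4 zeros: 10110011010000000. Divide by 10111 (XOR where the leading bit is 1):
  pos 0: 10110 XOR 10111 = 00001
  pos 4: 10110 XOR 10111 = 00001
  pos 8: 11000 XOR 10111 = 01111
  pos 9: 11110 XOR 10111 = 01001
  pos 10: 10010 XOR 10111 = 00101
  pos 12: 10100 XOR 10111 = 00011
Remainder (last 4 bits) = 0011. This is the CRC / FCS.

0011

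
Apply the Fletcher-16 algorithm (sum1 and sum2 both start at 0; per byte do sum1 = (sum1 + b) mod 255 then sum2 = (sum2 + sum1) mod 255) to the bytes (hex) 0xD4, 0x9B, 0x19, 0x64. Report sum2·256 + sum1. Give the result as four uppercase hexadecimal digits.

BCED

Running sums (mod 255):
  after byte 0 (0xD4): sum1=212, sum2=212
  after byte 1 (0x9B): sum1=112, sum2=69
  after byte 2 (0x19): sum1=137, sum2=206
  after byte 3 (0x64): sum1=237, sum2=188
Checksum = sum2·256 + sum1 = 188·256 + 237 = 48365 = 0xBCED.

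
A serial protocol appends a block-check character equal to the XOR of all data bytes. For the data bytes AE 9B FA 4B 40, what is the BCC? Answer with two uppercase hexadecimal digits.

XOR the bytes together:
  start with 0xAE
  0xAE ⊕ 0x9B = 0x35
  0x35 ⊕ 0xFA = 0xCF
  0xCF ⊕ 0x4B = 0x84
  0x84 ⊕ 0x40 = 0xC4

C4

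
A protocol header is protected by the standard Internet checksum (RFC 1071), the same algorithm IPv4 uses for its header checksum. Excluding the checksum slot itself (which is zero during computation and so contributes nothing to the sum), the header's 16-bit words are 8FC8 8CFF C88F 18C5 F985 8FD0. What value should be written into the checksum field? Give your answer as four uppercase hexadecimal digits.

One's-complement addition (fold any carry out of bit 15 back into bit 0):
  0x8FC8 + 0x8CFF = 0x11CC7 → wrap carry → 0x1CC8
  0x1CC8 + 0xC88F = 0x0E557
  0xE557 + 0x18C5 = 0x0FE1C
  0xFE1C + 0xF985 = 0x1F7A1 → wrap carry → 0xF7A2
  0xF7A2 + 0x8FD0 = 0x18772 → wrap carry → 0x8773
One's-complement sum = 0x8773.
Checksum = ~0x8773 & 0xFFFF = 0x788C.

788C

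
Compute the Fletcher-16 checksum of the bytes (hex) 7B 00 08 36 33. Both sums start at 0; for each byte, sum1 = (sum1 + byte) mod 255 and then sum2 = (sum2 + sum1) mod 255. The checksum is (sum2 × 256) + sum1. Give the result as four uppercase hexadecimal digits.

Running sums (mod 255):
  after byte 0 (7B): sum1=123, sum2=123
  after byte 1 (00): sum1=123, sum2=246
  after byte 2 (08): sum1=131, sum2=122
  after byte 3 (36): sum1=185, sum2=52
  after byte 4 (33): sum1=236, sum2=33
Checksum = sum2·256 + sum1 = 33·256 + 236 = 8684 = 0x21EC.

21EC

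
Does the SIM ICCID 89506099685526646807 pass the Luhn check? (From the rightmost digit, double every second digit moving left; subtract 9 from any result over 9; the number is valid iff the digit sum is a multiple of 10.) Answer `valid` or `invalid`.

valid

From the right, keep odd positions and double even positions (subtract 9 from any doubled value over 9):
  doubled (positions 2,4,...): 0 3 3 4 1 3 9 3 1 7 → sum 34
  kept (positions 1,3,...): 7 8 4 6 5 8 9 0 0 9 → sum 56
Total = 90.
90 mod 10 = 0, so the number is valid.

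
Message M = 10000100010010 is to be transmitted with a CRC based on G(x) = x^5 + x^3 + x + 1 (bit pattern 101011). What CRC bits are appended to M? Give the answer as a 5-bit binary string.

Append 5 zeros: 1000010001001000000. Divide by 101011 (XOR where the leading bit is 1):
  pos 0: 100001 XOR 101011 = 001010
  pos 2: 101000 XOR 101011 = 000011
  pos 6: 110100 XOR 101011 = 011111
  pos 7: 111111 XOR 101011 = 010100
  pos 8: 101000 XOR 101011 = 000011
  pos 12: 110000 XOR 101011 = 011011
  pos 13: 110110 XOR 101011 = 011101
Remainder (last 5 bits) = 11101. This is the CRC / FCS.

11101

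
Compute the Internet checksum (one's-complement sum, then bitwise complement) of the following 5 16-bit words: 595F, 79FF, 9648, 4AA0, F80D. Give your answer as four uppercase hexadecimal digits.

53AA

One's-complement addition (fold any carry out of bit 15 back into bit 0):
  0x595F + 0x79FF = 0x0D35E
  0xD35E + 0x9648 = 0x169A6 → wrap carry → 0x69A7
  0x69A7 + 0x4AA0 = 0x0B447
  0xB447 + 0xF80D = 0x1AC54 → wrap carry → 0xAC55
One's-complement sum = 0xAC55.
Checksum = ~0xAC55 & 0xFFFF = 0x53AA.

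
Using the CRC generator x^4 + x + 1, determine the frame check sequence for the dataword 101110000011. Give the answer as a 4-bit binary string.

Append 4 zeros: 1011100000110000. Divide by 10011 (XOR where the leading bit is 1):
  pos 0: 10111 XOR 10011 = 00100
  pos 2: 10000 XOR 10011 = 00011
  pos 5: 11000 XOR 10011 = 01011
  pos 6: 10111 XOR 10011 = 00100
  pos 8: 10010 XOR 10011 = 00001
Remainder (last 4 bits) = 1000. This is the CRC / FCS.

1000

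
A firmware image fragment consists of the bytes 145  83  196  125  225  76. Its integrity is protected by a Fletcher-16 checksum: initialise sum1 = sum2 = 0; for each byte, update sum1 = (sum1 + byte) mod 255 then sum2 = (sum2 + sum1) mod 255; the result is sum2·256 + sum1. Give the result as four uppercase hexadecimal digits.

A555

Running sums (mod 255):
  after byte 0 (145): sum1=145, sum2=145
  after byte 1 (83): sum1=228, sum2=118
  after byte 2 (196): sum1=169, sum2=32
  after byte 3 (125): sum1=39, sum2=71
  after byte 4 (225): sum1=9, sum2=80
  after byte 5 (76): sum1=85, sum2=165
Checksum = sum2·256 + sum1 = 165·256 + 85 = 42325 = 0xA555.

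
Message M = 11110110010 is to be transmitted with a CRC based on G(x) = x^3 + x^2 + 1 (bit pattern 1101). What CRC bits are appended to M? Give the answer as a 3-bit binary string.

Append 3 zeros: 11110110010000. Divide by 1101 (XOR where the leading bit is 1):
  pos 0: 1111 XOR 1101 = 0010
  pos 2: 1001 XOR 1101 = 0100
  pos 3: 1001 XOR 1101 = 0100
  pos 4: 1000 XOR 1101 = 0101
  pos 5: 1010 XOR 1101 = 0111
  pos 6: 1111 XOR 1101 = 0010
  pos 8: 1000 XOR 1101 = 0101
  pos 9: 1010 XOR 1101 = 0111
  pos 10: 1110 XOR 1101 = 0011
Remainder (last 3 bits) = 011. This is the CRC / FCS.

011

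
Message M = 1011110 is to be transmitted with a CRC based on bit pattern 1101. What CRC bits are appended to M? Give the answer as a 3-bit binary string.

Append 3 zeros: 1011110000. Divide by 1101 (XOR where the leading bit is 1):
  pos 0: 1011 XOR 1101 = 0110
  pos 1: 1101 XOR 1101 = 0000
  pos 5: 1000 XOR 1101 = 0101
  pos 6: 1010 XOR 1101 = 0111
Remainder (last 3 bits) = 111. This is the CRC / FCS.

111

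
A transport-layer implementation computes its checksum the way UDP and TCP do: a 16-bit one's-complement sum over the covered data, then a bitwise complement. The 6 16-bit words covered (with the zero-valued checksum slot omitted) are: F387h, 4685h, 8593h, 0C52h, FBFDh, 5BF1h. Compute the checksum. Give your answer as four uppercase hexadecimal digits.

DC1D

One's-complement addition (fold any carry out of bit 15 back into bit 0):
  0xF387 + 0x4685 = 0x13A0C → wrap carry → 0x3A0D
  0x3A0D + 0x8593 = 0x0BFA0
  0xBFA0 + 0x0C52 = 0x0CBF2
  0xCBF2 + 0xFBFD = 0x1C7EF → wrap carry → 0xC7F0
  0xC7F0 + 0x5BF1 = 0x123E1 → wrap carry → 0x23E2
One's-complement sum = 0x23E2.
Checksum = ~0x23E2 & 0xFFFF = 0xDC1D.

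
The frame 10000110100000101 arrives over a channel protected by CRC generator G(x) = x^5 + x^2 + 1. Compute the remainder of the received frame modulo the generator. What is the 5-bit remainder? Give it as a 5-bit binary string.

Modulo-2 division of 10000110100000101 by 100101:
  pos 0: 100001 XOR 100101 = 000100
  pos 3: 100101 XOR 100101 = 000000
Remainder = 00101 (nonzero — an error is detected).

00101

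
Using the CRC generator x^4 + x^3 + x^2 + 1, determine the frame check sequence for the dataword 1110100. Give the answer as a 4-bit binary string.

Append 4 zeros: 11101000000. Divide by 11101 (XOR where the leading bit is 1):
  pos 0: 11101 XOR 11101 = 00000
Remainder (last 4 bits) = 0000. This is the CRC / FCS.

0000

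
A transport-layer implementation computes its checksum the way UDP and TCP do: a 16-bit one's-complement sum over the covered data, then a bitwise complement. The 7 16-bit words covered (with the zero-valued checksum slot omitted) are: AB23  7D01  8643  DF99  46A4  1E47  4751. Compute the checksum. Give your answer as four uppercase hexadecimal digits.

One's-complement addition (fold any carry out of bit 15 back into bit 0):
  0xAB23 + 0x7D01 = 0x12824 → wrap carry → 0x2825
  0x2825 + 0x8643 = 0x0AE68
  0xAE68 + 0xDF99 = 0x18E01 → wrap carry → 0x8E02
  0x8E02 + 0x46A4 = 0x0D4A6
  0xD4A6 + 0x1E47 = 0x0F2ED
  0xF2ED + 0x4751 = 0x13A3E → wrap carry → 0x3A3F
One's-complement sum = 0x3A3F.
Checksum = ~0x3A3F & 0xFFFF = 0xC5C0.

C5C0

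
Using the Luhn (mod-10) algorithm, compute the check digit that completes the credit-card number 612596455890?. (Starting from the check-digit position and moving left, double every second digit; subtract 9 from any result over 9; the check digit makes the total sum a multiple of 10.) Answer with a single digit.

Partial digits right→left: 0 9 8 5 5 4 6 9 5 2 1 6
Double every second digit counting from the check-digit position (so the 1st, 3rd, 5th, ... of the partial from the right).
  doubled (with −9 where >9): 0 7 1 3 1 2 → sum 14
  kept as-is: 9 5 4 9 2 6 → sum 35
Total = 14 + 35 = 49.
Check digit = (10 − (49 mod 10)) mod 10 = 1.

1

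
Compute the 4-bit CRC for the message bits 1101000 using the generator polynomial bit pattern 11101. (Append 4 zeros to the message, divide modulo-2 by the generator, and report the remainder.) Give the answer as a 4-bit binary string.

Append 4 zeros: 11010000000. Divide by 11101 (XOR where the leading bit is 1):
  pos 0: 11010 XOR 11101 = 00111
  pos 2: 11100 XOR 11101 = 00001
  pos 6: 10000 XOR 11101 = 01101
Remainder (last 4 bits) = 1101. This is the CRC / FCS.

1101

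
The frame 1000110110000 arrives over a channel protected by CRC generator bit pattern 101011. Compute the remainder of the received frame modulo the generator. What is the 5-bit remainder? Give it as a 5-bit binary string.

Modulo-2 division of 1000110110000 by 101011:
  pos 0: 100011 XOR 101011 = 001000
  pos 2: 100001 XOR 101011 = 001010
  pos 4: 101010 XOR 101011 = 000001
Remainder = 01000 (nonzero — an error is detected).

01000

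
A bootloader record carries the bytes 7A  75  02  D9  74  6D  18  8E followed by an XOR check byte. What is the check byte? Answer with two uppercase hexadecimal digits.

XOR the bytes together:
  start with 0x7A
  0x7A ⊕ 0x75 = 0x0F
  0x0F ⊕ 0x02 = 0x0D
  0x0D ⊕ 0xD9 = 0xD4
  0xD4 ⊕ 0x74 = 0xA0
  0xA0 ⊕ 0x6D = 0xCD
  0xCD ⊕ 0x18 = 0xD5
  0xD5 ⊕ 0x8E = 0x5B

5B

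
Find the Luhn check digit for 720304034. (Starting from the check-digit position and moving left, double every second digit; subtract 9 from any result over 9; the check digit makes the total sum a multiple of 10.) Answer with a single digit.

Partial digits right→left: 4 3 0 4 0 3 0 2 7
Double every second digit counting from the check-digit position (so the 1st, 3rd, 5th, ... of the partial from the right).
  doubled (with −9 where >9): 8 0 0 0 5 → sum 13
  kept as-is: 3 4 3 2 → sum 12
Total = 13 + 12 = 25.
Check digit = (10 − (25 mod 10)) mod 10 = 5.

5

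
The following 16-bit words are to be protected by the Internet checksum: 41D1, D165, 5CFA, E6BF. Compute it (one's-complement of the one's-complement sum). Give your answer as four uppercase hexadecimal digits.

A90E

One's-complement addition (fold any carry out of bit 15 back into bit 0):
  0x41D1 + 0xD165 = 0x11336 → wrap carry → 0x1337
  0x1337 + 0x5CFA = 0x07031
  0x7031 + 0xE6BF = 0x156F0 → wrap carry → 0x56F1
One's-complement sum = 0x56F1.
Checksum = ~0x56F1 & 0xFFFF = 0xA90E.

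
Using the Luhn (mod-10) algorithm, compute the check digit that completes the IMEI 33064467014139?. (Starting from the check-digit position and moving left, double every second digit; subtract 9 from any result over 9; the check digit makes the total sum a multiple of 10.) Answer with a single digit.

5

Partial digits right→left: 9 3 1 4 1 0 7 6 4 4 6 0 3 3
Double every second digit counting from the check-digit position (so the 1st, 3rd, 5th, ... of the partial from the right).
  doubled (with −9 where >9): 9 2 2 5 8 3 6 → sum 35
  kept as-is: 3 4 0 6 4 0 3 → sum 20
Total = 35 + 20 = 55.
Check digit = (10 − (55 mod 10)) mod 10 = 5.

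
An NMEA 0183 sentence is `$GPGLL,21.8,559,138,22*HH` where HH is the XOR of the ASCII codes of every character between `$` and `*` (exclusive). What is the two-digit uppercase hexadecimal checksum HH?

XOR the ASCII codes of the payload characters:
  'G' = 0x47 → acc = 0x47
  'P' = 0x50 → acc = 0x17
  'G' = 0x47 → acc = 0x50
  'L' = 0x4C → acc = 0x1C
  'L' = 0x4C → acc = 0x50
  ',' = 0x2C → acc = 0x7C
  '2' = 0x32 → acc = 0x4E
  '1' = 0x31 → acc = 0x7F
  '.' = 0x2E → acc = 0x51
  '8' = 0x38 → acc = 0x69
  ',' = 0x2C → acc = 0x45
  '5' = 0x35 → acc = 0x70
  '5' = 0x35 → acc = 0x45
  '9' = 0x39 → acc = 0x7C
  ',' = 0x2C → acc = 0x50
  '1' = 0x31 → acc = 0x61
  '3' = 0x33 → acc = 0x52
  '8' = 0x38 → acc = 0x6A
  ',' = 0x2C → acc = 0x46
  '2' = 0x32 → acc = 0x74
  '2' = 0x32 → acc = 0x46
Checksum = 0x46.

46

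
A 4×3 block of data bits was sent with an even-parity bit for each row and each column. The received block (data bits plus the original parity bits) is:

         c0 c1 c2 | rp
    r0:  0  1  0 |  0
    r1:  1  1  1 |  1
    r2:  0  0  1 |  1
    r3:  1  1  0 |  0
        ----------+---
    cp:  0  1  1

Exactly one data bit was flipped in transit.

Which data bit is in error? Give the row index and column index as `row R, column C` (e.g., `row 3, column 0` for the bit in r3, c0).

row 0, column 2

Recompute each row's even parity and compare to rp:
  r0: data parity 1, sent rp 0 → mismatch
  r1: data parity 1, sent rp 1 → ok
  r2: data parity 1, sent rp 1 → ok
  r3: data parity 0, sent rp 0 → ok
Recompute each column's even parity and compare to cp:
  c0: data parity 0, sent cp 0 → ok
  c1: data parity 1, sent cp 1 → ok
  c2: data parity 0, sent cp 1 → mismatch
Exactly one row (r0) and one column (c2) fail → the flipped bit is at their intersection.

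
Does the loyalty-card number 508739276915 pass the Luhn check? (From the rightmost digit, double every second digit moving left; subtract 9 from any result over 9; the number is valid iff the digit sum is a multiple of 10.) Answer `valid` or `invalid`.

valid

From the right, keep odd positions and double even positions (subtract 9 from any doubled value over 9):
  doubled (positions 2,4,...): 2 3 4 6 7 1 → sum 23
  kept (positions 1,3,...): 5 9 7 9 7 0 → sum 37
Total = 60.
60 mod 10 = 0, so the number is valid.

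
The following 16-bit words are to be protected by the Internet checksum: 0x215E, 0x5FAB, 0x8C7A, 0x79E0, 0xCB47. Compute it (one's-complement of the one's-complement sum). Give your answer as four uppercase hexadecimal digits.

One's-complement addition (fold any carry out of bit 15 back into bit 0):
  0x215E + 0x5FAB = 0x08109
  0x8109 + 0x8C7A = 0x10D83 → wrap carry → 0x0D84
  0x0D84 + 0x79E0 = 0x08764
  0x8764 + 0xCB47 = 0x152AB → wrap carry → 0x52AC
One's-complement sum = 0x52AC.
Checksum = ~0x52AC & 0xFFFF = 0xAD53.

AD53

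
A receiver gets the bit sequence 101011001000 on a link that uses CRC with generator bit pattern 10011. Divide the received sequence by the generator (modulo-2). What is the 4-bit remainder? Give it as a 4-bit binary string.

Modulo-2 division of 101011001000 by 10011:
  pos 0: 10101 XOR 10011 = 00110
  pos 2: 11010 XOR 10011 = 01001
  pos 3: 10010 XOR 10011 = 00001
  pos 7: 11000 XOR 10011 = 01011
Remainder = 1011 (nonzero — an error is detected).

1011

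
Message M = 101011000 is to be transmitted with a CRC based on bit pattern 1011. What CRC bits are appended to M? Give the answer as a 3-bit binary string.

110

Append 3 zeros: 101011000000. Divide by 1011 (XOR where the leading bit is 1):
  pos 0: 1010 XOR 1011 = 0001
  pos 3: 1110 XOR 1011 = 0101
  pos 4: 1010 XOR 1011 = 0001
  pos 7: 1000 XOR 1011 = 0011
Remainder (last 3 bits) = 110. This is the CRC / FCS.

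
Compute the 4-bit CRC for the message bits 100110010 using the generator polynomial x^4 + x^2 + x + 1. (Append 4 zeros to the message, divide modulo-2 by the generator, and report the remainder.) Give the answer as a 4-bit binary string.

0110

Append 4 zeros: 1001100100000. Divide by 10111 (XOR where the leading bit is 1):
  pos 0: 10011 XOR 10111 = 00100
  pos 2: 10000 XOR 10111 = 00111
  pos 4: 11110 XOR 10111 = 01001
  pos 5: 10010 XOR 10111 = 00101
  pos 7: 10100 XOR 10111 = 00011
Remainder (last 4 bits) = 0110. This is the CRC / FCS.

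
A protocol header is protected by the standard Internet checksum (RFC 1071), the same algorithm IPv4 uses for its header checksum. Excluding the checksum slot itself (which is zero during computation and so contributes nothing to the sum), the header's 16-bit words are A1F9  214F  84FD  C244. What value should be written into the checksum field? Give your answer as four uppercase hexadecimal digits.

One's-complement addition (fold any carry out of bit 15 back into bit 0):
  0xA1F9 + 0x214F = 0x0C348
  0xC348 + 0x84FD = 0x14845 → wrap carry → 0x4846
  0x4846 + 0xC244 = 0x10A8A → wrap carry → 0x0A8B
One's-complement sum = 0x0A8B.
Checksum = ~0x0A8B & 0xFFFF = 0xF574.

F574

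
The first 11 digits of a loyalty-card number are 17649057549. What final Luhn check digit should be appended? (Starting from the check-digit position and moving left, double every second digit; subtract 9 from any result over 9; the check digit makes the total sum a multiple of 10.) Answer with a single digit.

Partial digits right→left: 9 4 5 7 5 0 9 4 6 7 1
Double every second digit counting from the check-digit position (so the 1st, 3rd, 5th, ... of the partial from the right).
  doubled (with −9 where >9): 9 1 1 9 3 2 → sum 25
  kept as-is: 4 7 0 4 7 → sum 22
Total = 25 + 22 = 47.
Check digit = (10 − (47 mod 10)) mod 10 = 3.

3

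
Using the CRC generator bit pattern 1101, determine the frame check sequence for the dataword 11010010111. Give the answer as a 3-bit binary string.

Append 3 zeros: 11010010111000. Divide by 1101 (XOR where the leading bit is 1):
  pos 0: 1101 XOR 1101 = 0000
  pos 6: 1011 XOR 1101 = 0110
  pos 7: 1101 XOR 1101 = 0000
Remainder (last 3 bits) = 000. This is the CRC / FCS.

000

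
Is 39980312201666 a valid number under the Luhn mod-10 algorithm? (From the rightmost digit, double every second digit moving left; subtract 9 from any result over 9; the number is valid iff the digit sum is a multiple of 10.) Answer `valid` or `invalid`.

valid

From the right, keep odd positions and double even positions (subtract 9 from any doubled value over 9):
  doubled (positions 2,4,...): 3 2 4 2 0 9 6 → sum 26
  kept (positions 1,3,...): 6 6 0 2 3 8 9 → sum 34
Total = 60.
60 mod 10 = 0, so the number is valid.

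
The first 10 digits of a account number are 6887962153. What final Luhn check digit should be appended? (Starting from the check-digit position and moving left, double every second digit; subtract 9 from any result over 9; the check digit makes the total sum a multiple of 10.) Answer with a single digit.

7

Partial digits right→left: 3 5 1 2 6 9 7 8 8 6
Double every second digit counting from the check-digit position (so the 1st, 3rd, 5th, ... of the partial from the right).
  doubled (with −9 where >9): 6 2 3 5 7 → sum 23
  kept as-is: 5 2 9 8 6 → sum 30
Total = 23 + 30 = 53.
Check digit = (10 − (53 mod 10)) mod 10 = 7.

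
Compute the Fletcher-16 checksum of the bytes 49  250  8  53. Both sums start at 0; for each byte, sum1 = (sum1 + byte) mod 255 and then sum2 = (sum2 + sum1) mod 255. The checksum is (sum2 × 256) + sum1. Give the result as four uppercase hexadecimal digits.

Running sums (mod 255):
  after byte 0 (49): sum1=49, sum2=49
  after byte 1 (250): sum1=44, sum2=93
  after byte 2 (8): sum1=52, sum2=145
  after byte 3 (53): sum1=105, sum2=250
Checksum = sum2·256 + sum1 = 250·256 + 105 = 64105 = 0xFA69.

FA69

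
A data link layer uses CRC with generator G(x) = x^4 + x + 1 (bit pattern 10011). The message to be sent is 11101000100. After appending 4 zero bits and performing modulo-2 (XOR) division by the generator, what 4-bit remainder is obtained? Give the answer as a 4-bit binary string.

0000

Append 4 zeros: 111010001000000. Divide by 10011 (XOR where the leading bit is 1):
  pos 0: 11101 XOR 10011 = 01110
  pos 1: 11100 XOR 10011 = 01111
  pos 2: 11110 XOR 10011 = 01101
  pos 3: 11010 XOR 10011 = 01001
  pos 4: 10011 XOR 10011 = 00000
Remainder (last 4 bits) = 0000. This is the CRC / FCS.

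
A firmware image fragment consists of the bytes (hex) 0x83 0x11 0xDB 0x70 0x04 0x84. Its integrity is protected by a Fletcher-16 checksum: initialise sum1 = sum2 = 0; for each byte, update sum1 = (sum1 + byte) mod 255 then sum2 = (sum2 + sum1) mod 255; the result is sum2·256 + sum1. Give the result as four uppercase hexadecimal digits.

Running sums (mod 255):
  after byte 0 (0x83): sum1=131, sum2=131
  after byte 1 (0x11): sum1=148, sum2=24
  after byte 2 (0xDB): sum1=112, sum2=136
  after byte 3 (0x70): sum1=224, sum2=105
  after byte 4 (0x04): sum1=228, sum2=78
  after byte 5 (0x84): sum1=105, sum2=183
Checksum = sum2·256 + sum1 = 183·256 + 105 = 46953 = 0xB769.

B769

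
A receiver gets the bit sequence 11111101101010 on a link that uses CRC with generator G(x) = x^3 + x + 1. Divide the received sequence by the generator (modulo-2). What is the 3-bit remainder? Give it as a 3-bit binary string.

010

Modulo-2 division of 11111101101010 by 1011:
  pos 0: 1111 XOR 1011 = 0100
  pos 1: 1001 XOR 1011 = 0010
  pos 3: 1010 XOR 1011 = 0001
  pos 6: 1110 XOR 1011 = 0101
  pos 7: 1011 XOR 1011 = 0000
Remainder = 010 (nonzero — an error is detected).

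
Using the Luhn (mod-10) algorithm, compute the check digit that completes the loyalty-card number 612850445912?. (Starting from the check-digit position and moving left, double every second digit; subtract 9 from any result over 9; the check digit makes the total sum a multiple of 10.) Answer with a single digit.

7

Partial digits right→left: 2 1 9 5 4 4 0 5 8 2 1 6
Double every second digit counting from the check-digit position (so the 1st, 3rd, 5th, ... of the partial from the right).
  doubled (with −9 where >9): 4 9 8 0 7 2 → sum 30
  kept as-is: 1 5 4 5 2 6 → sum 23
Total = 30 + 23 = 53.
Check digit = (10 − (53 mod 10)) mod 10 = 7.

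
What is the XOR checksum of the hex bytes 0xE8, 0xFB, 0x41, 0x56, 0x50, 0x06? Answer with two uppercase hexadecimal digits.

52

XOR the bytes together:
  start with 0xE8
  0xE8 ⊕ 0xFB = 0x13
  0x13 ⊕ 0x41 = 0x52
  0x52 ⊕ 0x56 = 0x04
  0x04 ⊕ 0x50 = 0x54
  0x54 ⊕ 0x06 = 0x52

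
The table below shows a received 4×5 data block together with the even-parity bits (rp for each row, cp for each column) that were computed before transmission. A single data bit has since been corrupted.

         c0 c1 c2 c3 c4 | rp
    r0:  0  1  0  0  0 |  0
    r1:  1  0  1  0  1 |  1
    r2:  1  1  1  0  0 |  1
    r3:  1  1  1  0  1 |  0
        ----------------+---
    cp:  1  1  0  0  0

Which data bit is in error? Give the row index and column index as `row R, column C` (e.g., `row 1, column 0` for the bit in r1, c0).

row 0, column 2

Recompute each row's even parity and compare to rp:
  r0: data parity 1, sent rp 0 → mismatch
  r1: data parity 1, sent rp 1 → ok
  r2: data parity 1, sent rp 1 → ok
  r3: data parity 0, sent rp 0 → ok
Recompute each column's even parity and compare to cp:
  c0: data parity 1, sent cp 1 → ok
  c1: data parity 1, sent cp 1 → ok
  c2: data parity 1, sent cp 0 → mismatch
  c3: data parity 0, sent cp 0 → ok
  c4: data parity 0, sent cp 0 → ok
Exactly one row (r0) and one column (c2) fail → the flipped bit is at their intersection.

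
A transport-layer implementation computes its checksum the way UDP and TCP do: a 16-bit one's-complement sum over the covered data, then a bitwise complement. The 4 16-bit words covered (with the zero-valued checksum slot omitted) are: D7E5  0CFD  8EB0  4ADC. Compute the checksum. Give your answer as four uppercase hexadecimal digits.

One's-complement addition (fold any carry out of bit 15 back into bit 0):
  0xD7E5 + 0x0CFD = 0x0E4E2
  0xE4E2 + 0x8EB0 = 0x17392 → wrap carry → 0x7393
  0x7393 + 0x4ADC = 0x0BE6F
One's-complement sum = 0xBE6F.
Checksum = ~0xBE6F & 0xFFFF = 0x4190.

4190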